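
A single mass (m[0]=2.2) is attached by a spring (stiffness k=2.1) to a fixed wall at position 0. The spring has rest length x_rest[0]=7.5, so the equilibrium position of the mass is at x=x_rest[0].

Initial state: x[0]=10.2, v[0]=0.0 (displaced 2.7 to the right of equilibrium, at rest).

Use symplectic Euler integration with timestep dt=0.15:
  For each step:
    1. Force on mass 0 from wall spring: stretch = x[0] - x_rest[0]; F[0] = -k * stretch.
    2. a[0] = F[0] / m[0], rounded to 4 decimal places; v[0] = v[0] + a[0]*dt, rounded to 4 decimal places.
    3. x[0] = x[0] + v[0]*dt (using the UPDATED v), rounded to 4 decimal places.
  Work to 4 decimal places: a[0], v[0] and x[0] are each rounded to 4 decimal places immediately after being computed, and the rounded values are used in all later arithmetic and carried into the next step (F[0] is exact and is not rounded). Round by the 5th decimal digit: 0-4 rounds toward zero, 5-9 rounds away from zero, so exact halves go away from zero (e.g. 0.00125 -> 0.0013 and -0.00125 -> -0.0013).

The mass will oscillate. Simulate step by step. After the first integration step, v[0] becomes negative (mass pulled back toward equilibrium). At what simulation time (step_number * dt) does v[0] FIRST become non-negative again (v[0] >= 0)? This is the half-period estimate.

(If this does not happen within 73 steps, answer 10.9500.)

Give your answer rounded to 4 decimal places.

Answer: 3.3000

Derivation:
Step 0: x=[10.2000] v=[0.0000]
Step 1: x=[10.1420] v=[-0.3866]
Step 2: x=[10.0273] v=[-0.7649]
Step 3: x=[9.8583] v=[-1.1268]
Step 4: x=[9.6386] v=[-1.4645]
Step 5: x=[9.3730] v=[-1.7707]
Step 6: x=[9.0672] v=[-2.0389]
Step 7: x=[8.7277] v=[-2.2633]
Step 8: x=[8.3618] v=[-2.4391]
Step 9: x=[7.9774] v=[-2.5625]
Step 10: x=[7.5828] v=[-2.6309]
Step 11: x=[7.1864] v=[-2.6428]
Step 12: x=[6.7967] v=[-2.5979]
Step 13: x=[6.4221] v=[-2.4972]
Step 14: x=[6.0707] v=[-2.3429]
Step 15: x=[5.7500] v=[-2.1383]
Step 16: x=[5.4668] v=[-1.8877]
Step 17: x=[5.2273] v=[-1.5966]
Step 18: x=[5.0366] v=[-1.2712]
Step 19: x=[4.8988] v=[-0.9185]
Step 20: x=[4.8169] v=[-0.5461]
Step 21: x=[4.7926] v=[-0.1619]
Step 22: x=[4.8265] v=[0.2257]
First v>=0 after going negative at step 22, time=3.3000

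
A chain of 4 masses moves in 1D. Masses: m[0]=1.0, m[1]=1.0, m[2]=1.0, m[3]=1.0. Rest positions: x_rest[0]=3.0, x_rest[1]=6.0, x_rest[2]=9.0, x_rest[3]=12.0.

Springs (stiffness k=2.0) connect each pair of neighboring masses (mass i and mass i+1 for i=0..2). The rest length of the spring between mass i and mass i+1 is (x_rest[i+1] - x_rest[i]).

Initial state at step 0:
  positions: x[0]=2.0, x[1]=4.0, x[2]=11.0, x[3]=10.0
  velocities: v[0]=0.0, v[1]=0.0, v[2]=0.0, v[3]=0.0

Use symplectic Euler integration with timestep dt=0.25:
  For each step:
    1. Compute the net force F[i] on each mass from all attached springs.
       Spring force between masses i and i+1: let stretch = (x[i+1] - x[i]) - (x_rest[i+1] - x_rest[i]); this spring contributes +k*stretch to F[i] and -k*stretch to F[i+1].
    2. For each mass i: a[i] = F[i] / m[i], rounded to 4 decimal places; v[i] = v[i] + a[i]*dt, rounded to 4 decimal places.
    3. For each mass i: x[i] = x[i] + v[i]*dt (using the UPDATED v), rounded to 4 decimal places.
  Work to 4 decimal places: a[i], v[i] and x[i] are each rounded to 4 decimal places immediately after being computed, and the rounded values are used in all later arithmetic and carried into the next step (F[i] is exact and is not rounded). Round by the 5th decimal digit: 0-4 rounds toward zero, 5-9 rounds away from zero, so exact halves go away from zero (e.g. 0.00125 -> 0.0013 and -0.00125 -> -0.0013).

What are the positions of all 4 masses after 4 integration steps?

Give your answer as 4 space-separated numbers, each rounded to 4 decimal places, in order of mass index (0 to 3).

Step 0: x=[2.0000 4.0000 11.0000 10.0000] v=[0.0000 0.0000 0.0000 0.0000]
Step 1: x=[1.8750 4.6250 10.0000 10.5000] v=[-0.5000 2.5000 -4.0000 2.0000]
Step 2: x=[1.7188 5.5781 8.3906 11.3125] v=[-0.6250 3.8125 -6.4375 3.2500]
Step 3: x=[1.6700 6.4004 6.7949 12.1348] v=[-0.1954 3.2891 -6.3828 3.2891]
Step 4: x=[1.8375 6.6807 5.8174 12.6646] v=[0.6698 1.1212 -3.9101 2.1192]

Answer: 1.8375 6.6807 5.8174 12.6646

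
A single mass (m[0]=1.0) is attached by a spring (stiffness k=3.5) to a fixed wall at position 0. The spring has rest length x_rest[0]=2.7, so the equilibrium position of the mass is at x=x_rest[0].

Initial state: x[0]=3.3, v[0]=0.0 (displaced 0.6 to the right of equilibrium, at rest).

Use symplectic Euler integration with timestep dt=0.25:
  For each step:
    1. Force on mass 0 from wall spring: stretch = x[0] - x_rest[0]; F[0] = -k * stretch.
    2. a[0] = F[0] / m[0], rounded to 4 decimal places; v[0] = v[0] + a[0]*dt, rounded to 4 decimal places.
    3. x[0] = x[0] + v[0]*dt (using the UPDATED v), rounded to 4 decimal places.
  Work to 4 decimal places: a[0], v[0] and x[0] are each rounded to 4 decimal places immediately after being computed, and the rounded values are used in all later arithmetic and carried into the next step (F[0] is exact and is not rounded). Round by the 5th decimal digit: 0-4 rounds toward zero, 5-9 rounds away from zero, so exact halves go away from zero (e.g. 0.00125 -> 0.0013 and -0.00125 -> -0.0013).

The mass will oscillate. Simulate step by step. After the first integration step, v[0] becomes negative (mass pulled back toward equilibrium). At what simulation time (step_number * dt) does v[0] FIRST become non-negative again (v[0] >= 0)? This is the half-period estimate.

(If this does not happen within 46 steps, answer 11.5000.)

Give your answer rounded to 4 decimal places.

Answer: 1.7500

Derivation:
Step 0: x=[3.3000] v=[0.0000]
Step 1: x=[3.1688] v=[-0.5250]
Step 2: x=[2.9350] v=[-0.9352]
Step 3: x=[2.6498] v=[-1.1408]
Step 4: x=[2.3756] v=[-1.0969]
Step 5: x=[2.1723] v=[-0.8131]
Step 6: x=[2.0845] v=[-0.3514]
Step 7: x=[2.1313] v=[0.1872]
First v>=0 after going negative at step 7, time=1.7500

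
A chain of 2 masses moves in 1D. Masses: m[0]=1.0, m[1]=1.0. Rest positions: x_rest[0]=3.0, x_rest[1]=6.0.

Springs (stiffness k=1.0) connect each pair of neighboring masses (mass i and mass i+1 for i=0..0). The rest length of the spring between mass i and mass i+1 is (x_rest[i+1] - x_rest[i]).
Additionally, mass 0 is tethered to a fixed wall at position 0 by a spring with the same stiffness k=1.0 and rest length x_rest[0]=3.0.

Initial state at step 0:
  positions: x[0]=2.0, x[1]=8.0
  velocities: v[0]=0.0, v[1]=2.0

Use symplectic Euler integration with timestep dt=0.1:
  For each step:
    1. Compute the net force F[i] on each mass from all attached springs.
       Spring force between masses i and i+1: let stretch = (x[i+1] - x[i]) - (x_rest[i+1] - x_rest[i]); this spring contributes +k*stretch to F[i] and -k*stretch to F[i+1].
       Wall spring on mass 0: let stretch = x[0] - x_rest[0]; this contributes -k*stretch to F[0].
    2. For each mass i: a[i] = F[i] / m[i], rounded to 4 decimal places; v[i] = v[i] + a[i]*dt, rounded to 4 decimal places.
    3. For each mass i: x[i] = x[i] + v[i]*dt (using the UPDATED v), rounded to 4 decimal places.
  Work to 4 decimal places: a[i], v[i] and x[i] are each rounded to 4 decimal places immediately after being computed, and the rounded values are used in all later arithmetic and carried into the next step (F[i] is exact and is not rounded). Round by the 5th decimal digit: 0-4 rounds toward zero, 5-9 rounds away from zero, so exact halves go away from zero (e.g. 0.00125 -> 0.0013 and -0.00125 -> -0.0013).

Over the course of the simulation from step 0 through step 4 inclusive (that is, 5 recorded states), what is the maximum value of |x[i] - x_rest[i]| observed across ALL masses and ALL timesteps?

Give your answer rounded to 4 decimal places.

Step 0: x=[2.0000 8.0000] v=[0.0000 2.0000]
Step 1: x=[2.0400 8.1700] v=[0.4000 1.7000]
Step 2: x=[2.1209 8.3087] v=[0.8090 1.3870]
Step 3: x=[2.2425 8.4155] v=[1.2157 1.0682]
Step 4: x=[2.4034 8.4906] v=[1.6088 0.7509]
Max displacement = 2.4906

Answer: 2.4906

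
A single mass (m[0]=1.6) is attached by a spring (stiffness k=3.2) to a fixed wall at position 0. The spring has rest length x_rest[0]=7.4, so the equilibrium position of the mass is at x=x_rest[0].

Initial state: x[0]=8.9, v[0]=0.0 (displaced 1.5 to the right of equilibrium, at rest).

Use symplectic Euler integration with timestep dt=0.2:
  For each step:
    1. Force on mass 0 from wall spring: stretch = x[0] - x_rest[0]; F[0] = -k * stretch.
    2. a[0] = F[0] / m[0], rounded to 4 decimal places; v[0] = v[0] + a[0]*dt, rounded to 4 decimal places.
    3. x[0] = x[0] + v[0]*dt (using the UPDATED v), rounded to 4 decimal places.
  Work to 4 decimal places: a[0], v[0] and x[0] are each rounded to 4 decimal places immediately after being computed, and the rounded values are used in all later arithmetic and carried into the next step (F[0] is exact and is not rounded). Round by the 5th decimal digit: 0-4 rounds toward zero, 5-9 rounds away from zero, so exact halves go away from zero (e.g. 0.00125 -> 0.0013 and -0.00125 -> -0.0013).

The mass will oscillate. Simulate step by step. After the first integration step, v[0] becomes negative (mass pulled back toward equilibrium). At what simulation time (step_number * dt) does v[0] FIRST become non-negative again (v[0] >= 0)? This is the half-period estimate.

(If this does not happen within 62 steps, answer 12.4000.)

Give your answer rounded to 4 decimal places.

Step 0: x=[8.9000] v=[0.0000]
Step 1: x=[8.7800] v=[-0.6000]
Step 2: x=[8.5496] v=[-1.1520]
Step 3: x=[8.2272] v=[-1.6118]
Step 4: x=[7.8387] v=[-1.9427]
Step 5: x=[7.4151] v=[-2.1182]
Step 6: x=[6.9903] v=[-2.1242]
Step 7: x=[6.5982] v=[-1.9603]
Step 8: x=[6.2703] v=[-1.6396]
Step 9: x=[6.0328] v=[-1.1877]
Step 10: x=[5.9046] v=[-0.6408]
Step 11: x=[5.8961] v=[-0.0426]
Step 12: x=[6.0079] v=[0.5590]
First v>=0 after going negative at step 12, time=2.4000

Answer: 2.4000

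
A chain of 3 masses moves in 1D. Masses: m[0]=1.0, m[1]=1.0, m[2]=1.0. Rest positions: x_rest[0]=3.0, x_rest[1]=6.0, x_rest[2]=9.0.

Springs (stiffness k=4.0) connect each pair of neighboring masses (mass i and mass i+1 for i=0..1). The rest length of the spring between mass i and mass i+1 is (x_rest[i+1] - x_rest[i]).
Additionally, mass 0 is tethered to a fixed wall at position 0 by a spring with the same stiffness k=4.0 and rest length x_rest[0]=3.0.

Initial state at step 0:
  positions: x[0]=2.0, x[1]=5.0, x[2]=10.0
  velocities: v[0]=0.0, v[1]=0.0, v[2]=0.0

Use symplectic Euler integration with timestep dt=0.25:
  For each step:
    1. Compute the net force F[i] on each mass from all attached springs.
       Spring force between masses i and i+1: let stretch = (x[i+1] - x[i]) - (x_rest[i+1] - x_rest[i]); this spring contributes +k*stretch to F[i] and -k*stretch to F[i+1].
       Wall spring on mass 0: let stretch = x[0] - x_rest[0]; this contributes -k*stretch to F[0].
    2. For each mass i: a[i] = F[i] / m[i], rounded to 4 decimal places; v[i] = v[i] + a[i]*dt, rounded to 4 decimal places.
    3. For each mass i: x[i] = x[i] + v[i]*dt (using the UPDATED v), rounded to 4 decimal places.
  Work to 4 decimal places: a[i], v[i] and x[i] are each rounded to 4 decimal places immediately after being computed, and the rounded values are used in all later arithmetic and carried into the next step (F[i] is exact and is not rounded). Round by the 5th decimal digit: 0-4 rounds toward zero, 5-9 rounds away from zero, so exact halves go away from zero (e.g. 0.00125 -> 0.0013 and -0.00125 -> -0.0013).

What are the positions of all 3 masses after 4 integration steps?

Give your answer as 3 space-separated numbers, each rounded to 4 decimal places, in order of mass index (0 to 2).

Answer: 4.0469 6.6797 7.8555

Derivation:
Step 0: x=[2.0000 5.0000 10.0000] v=[0.0000 0.0000 0.0000]
Step 1: x=[2.2500 5.5000 9.5000] v=[1.0000 2.0000 -2.0000]
Step 2: x=[2.7500 6.1875 8.7500] v=[2.0000 2.7500 -3.0000]
Step 3: x=[3.4219 6.6563 8.1094] v=[2.6875 1.8750 -2.5625]
Step 4: x=[4.0469 6.6797 7.8555] v=[2.5000 0.0937 -1.0156]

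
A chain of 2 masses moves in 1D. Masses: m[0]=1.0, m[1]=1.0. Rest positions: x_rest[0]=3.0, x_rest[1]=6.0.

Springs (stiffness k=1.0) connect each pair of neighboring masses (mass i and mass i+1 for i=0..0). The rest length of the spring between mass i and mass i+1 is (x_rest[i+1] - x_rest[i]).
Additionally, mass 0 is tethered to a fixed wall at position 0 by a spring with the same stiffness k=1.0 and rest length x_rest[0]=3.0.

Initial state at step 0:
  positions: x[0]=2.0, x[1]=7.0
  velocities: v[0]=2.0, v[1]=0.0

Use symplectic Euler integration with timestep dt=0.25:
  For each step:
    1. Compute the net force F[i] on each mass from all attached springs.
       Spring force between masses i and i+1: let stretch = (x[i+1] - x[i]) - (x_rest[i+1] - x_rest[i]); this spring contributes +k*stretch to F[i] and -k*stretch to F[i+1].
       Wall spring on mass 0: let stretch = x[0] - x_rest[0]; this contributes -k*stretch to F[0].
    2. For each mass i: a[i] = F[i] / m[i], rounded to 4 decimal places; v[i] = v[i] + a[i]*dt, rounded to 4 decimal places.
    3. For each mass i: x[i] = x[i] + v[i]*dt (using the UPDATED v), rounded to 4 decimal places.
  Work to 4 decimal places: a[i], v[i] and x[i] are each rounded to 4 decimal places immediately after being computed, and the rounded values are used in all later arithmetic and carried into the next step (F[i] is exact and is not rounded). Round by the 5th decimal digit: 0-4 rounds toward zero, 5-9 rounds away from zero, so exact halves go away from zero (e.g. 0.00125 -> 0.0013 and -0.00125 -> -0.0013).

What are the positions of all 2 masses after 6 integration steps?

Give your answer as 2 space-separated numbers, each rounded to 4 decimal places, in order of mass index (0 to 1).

Answer: 5.4493 6.2972

Derivation:
Step 0: x=[2.0000 7.0000] v=[2.0000 0.0000]
Step 1: x=[2.6875 6.8750] v=[2.7500 -0.5000]
Step 2: x=[3.4688 6.6758] v=[3.1250 -0.7969]
Step 3: x=[4.2337 6.4636] v=[3.0596 -0.8487]
Step 4: x=[4.8734 6.2996] v=[2.5587 -0.6562]
Step 5: x=[5.2976 6.2339] v=[1.6969 -0.2628]
Step 6: x=[5.4493 6.2972] v=[0.6066 0.2531]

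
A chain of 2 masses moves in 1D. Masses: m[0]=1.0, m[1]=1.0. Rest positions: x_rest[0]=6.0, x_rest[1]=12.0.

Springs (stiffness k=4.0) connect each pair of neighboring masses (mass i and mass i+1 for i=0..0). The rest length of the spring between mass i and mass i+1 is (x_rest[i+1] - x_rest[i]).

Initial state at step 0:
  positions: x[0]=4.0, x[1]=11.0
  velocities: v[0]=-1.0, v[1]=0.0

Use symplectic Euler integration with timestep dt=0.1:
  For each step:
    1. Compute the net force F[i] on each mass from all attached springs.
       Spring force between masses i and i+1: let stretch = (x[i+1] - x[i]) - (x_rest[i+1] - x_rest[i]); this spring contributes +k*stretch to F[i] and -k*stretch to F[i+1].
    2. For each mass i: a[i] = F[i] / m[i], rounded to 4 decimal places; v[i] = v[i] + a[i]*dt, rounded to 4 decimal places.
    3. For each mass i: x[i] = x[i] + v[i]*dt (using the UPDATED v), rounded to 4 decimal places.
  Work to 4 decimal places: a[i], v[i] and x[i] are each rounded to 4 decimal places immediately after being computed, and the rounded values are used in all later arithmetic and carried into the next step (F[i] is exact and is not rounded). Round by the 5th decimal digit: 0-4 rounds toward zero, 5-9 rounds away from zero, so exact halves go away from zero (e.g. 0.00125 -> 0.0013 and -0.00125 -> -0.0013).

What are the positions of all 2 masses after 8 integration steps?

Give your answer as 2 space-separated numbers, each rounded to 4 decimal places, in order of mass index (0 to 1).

Step 0: x=[4.0000 11.0000] v=[-1.0000 0.0000]
Step 1: x=[3.9400 10.9600] v=[-0.6000 -0.4000]
Step 2: x=[3.9208 10.8792] v=[-0.1920 -0.8080]
Step 3: x=[3.9399 10.7601] v=[0.1914 -1.1914]
Step 4: x=[3.9919 10.6082] v=[0.5195 -1.5195]
Step 5: x=[4.0685 10.4316] v=[0.7660 -1.7660]
Step 6: x=[4.1596 10.2405] v=[0.9112 -1.9112]
Step 7: x=[4.2540 10.0461] v=[0.9436 -1.9436]
Step 8: x=[4.3400 9.8601] v=[0.8604 -1.8604]

Answer: 4.3400 9.8601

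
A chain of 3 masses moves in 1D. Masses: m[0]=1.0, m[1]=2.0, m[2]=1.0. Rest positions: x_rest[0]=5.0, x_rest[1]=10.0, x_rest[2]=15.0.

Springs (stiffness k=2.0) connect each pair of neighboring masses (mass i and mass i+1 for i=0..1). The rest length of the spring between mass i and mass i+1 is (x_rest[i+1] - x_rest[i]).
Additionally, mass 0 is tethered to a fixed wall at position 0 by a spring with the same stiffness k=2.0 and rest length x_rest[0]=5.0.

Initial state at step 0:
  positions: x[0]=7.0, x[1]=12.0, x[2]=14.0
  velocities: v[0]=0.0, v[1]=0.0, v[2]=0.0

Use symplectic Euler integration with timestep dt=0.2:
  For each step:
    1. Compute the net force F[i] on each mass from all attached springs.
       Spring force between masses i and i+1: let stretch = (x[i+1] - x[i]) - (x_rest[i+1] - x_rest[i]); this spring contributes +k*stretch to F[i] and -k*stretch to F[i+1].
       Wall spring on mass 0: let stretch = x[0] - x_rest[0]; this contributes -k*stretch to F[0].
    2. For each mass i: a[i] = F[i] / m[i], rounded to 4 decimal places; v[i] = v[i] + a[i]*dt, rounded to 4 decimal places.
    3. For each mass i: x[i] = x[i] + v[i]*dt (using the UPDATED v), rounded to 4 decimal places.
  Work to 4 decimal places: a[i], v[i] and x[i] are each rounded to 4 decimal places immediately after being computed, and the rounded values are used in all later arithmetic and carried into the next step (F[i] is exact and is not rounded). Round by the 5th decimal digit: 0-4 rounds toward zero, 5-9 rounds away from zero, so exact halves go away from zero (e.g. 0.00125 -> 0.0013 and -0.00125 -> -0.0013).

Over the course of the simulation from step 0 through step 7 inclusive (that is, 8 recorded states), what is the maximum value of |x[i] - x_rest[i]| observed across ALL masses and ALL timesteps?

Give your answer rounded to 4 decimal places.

Answer: 2.7288

Derivation:
Step 0: x=[7.0000 12.0000 14.0000] v=[0.0000 0.0000 0.0000]
Step 1: x=[6.8400 11.8800 14.2400] v=[-0.8000 -0.6000 1.2000]
Step 2: x=[6.5360 11.6528 14.6912] v=[-1.5200 -1.1360 2.2560]
Step 3: x=[6.1185 11.3425 15.2993] v=[-2.0877 -1.5517 3.0406]
Step 4: x=[5.6294 10.9815 15.9909] v=[-2.4455 -1.8051 3.4579]
Step 5: x=[5.1181 10.6068 16.6817] v=[-2.5564 -1.8736 3.4541]
Step 6: x=[4.6365 10.2555 17.2865] v=[-2.4082 -1.7564 3.0241]
Step 7: x=[4.2335 9.9607 17.7288] v=[-2.0152 -1.4740 2.2117]
Max displacement = 2.7288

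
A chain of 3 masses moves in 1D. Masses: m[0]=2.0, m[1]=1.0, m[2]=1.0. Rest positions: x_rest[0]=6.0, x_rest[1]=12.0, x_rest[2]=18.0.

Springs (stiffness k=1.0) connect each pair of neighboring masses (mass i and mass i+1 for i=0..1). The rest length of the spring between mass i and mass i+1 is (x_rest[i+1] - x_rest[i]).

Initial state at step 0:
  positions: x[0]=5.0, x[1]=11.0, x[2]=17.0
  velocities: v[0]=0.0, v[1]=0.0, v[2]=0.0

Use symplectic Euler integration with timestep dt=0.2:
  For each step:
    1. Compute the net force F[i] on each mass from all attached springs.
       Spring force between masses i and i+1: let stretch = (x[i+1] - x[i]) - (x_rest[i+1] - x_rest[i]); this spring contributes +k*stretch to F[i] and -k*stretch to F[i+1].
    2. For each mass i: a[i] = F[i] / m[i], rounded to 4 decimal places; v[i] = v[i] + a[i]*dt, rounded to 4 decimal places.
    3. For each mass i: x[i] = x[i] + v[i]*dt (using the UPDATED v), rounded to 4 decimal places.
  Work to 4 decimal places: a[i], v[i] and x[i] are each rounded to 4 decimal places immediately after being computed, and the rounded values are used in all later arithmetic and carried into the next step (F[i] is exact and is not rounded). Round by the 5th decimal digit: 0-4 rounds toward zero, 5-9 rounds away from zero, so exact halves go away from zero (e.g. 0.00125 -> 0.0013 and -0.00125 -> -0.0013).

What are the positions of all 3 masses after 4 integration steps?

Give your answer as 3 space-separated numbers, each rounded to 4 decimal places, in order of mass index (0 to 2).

Answer: 5.0000 11.0000 17.0000

Derivation:
Step 0: x=[5.0000 11.0000 17.0000] v=[0.0000 0.0000 0.0000]
Step 1: x=[5.0000 11.0000 17.0000] v=[0.0000 0.0000 0.0000]
Step 2: x=[5.0000 11.0000 17.0000] v=[0.0000 0.0000 0.0000]
Step 3: x=[5.0000 11.0000 17.0000] v=[0.0000 0.0000 0.0000]
Step 4: x=[5.0000 11.0000 17.0000] v=[0.0000 0.0000 0.0000]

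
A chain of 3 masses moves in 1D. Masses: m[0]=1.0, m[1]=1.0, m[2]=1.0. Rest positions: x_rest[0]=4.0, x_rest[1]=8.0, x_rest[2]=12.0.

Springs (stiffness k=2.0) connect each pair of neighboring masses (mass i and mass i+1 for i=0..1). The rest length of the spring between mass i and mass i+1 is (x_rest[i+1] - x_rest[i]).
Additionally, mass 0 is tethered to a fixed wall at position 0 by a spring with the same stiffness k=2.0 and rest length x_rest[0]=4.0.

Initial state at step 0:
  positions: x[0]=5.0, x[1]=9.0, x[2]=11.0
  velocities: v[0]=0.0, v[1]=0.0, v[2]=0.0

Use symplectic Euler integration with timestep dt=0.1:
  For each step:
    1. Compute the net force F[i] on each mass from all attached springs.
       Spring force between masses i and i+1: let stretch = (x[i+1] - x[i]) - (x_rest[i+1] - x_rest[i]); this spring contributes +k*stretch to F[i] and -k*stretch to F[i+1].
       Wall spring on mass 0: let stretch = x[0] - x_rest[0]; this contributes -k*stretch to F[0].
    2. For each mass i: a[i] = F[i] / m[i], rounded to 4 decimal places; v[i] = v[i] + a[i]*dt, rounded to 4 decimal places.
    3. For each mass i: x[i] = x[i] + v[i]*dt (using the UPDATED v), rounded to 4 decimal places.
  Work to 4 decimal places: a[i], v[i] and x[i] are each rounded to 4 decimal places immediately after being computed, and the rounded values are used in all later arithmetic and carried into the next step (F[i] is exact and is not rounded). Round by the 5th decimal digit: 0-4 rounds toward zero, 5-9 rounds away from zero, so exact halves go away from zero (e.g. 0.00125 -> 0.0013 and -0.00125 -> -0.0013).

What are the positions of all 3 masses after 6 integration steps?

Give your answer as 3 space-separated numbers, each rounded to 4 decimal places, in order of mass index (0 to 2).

Step 0: x=[5.0000 9.0000 11.0000] v=[0.0000 0.0000 0.0000]
Step 1: x=[4.9800 8.9600 11.0400] v=[-0.2000 -0.4000 0.4000]
Step 2: x=[4.9400 8.8820 11.1184] v=[-0.4000 -0.7800 0.7840]
Step 3: x=[4.8800 8.7699 11.2321] v=[-0.5996 -1.1211 1.1367]
Step 4: x=[4.8002 8.6292 11.3765] v=[-0.7976 -1.4066 1.4443]
Step 5: x=[4.7010 8.4669 11.5460] v=[-0.9918 -1.6229 1.6948]
Step 6: x=[4.5831 8.2909 11.7339] v=[-1.1788 -1.7603 1.8790]

Answer: 4.5831 8.2909 11.7339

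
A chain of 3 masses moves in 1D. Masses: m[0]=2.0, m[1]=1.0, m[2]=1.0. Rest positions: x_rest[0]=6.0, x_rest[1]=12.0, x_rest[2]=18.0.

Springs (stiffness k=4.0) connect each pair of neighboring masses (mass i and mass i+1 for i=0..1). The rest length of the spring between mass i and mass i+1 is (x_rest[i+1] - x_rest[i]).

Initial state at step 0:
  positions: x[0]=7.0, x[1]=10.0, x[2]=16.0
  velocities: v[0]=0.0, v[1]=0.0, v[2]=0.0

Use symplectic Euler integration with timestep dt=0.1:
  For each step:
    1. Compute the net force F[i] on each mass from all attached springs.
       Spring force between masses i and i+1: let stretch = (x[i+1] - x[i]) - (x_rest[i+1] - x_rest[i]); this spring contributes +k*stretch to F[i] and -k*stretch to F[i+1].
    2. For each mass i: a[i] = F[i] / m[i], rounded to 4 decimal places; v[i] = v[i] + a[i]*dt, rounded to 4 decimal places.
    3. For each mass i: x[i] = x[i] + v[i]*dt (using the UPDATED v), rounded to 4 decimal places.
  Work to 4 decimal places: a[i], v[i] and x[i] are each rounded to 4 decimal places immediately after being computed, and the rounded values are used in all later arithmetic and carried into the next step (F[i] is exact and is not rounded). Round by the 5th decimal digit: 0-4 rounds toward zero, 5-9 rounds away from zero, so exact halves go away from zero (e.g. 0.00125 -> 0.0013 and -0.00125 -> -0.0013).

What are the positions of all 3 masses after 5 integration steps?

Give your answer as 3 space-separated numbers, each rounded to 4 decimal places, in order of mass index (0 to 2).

Step 0: x=[7.0000 10.0000 16.0000] v=[0.0000 0.0000 0.0000]
Step 1: x=[6.9400 10.1200 16.0000] v=[-0.6000 1.2000 0.0000]
Step 2: x=[6.8236 10.3480 16.0048] v=[-1.1640 2.2800 0.0480]
Step 3: x=[6.6577 10.6613 16.0233] v=[-1.6591 3.1330 0.1853]
Step 4: x=[6.4519 11.0289 16.0674] v=[-2.0584 3.6764 0.4405]
Step 5: x=[6.2176 11.4150 16.1499] v=[-2.3430 3.8610 0.8251]

Answer: 6.2176 11.4150 16.1499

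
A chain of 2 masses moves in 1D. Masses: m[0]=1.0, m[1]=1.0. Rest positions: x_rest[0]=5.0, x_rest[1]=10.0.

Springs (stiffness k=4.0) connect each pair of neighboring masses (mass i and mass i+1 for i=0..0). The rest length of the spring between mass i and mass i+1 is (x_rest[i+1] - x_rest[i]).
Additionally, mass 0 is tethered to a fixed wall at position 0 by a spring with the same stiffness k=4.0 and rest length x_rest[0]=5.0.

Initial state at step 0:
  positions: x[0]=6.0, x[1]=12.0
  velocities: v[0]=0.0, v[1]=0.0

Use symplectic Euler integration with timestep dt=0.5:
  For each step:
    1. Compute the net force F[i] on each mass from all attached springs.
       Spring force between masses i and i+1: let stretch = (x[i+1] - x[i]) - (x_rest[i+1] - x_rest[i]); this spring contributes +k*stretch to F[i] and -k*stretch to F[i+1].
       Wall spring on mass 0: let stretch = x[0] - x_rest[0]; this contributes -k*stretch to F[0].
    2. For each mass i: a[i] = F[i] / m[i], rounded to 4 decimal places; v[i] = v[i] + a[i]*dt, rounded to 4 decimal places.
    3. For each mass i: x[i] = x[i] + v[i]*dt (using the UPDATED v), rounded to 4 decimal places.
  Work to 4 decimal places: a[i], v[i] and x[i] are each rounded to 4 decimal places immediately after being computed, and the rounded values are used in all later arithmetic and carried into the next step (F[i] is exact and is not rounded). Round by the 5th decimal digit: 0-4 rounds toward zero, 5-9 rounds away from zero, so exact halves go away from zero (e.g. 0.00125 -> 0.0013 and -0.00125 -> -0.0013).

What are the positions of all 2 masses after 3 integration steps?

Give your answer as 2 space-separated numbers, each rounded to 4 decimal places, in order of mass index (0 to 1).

Step 0: x=[6.0000 12.0000] v=[0.0000 0.0000]
Step 1: x=[6.0000 11.0000] v=[0.0000 -2.0000]
Step 2: x=[5.0000 10.0000] v=[-2.0000 -2.0000]
Step 3: x=[4.0000 9.0000] v=[-2.0000 -2.0000]

Answer: 4.0000 9.0000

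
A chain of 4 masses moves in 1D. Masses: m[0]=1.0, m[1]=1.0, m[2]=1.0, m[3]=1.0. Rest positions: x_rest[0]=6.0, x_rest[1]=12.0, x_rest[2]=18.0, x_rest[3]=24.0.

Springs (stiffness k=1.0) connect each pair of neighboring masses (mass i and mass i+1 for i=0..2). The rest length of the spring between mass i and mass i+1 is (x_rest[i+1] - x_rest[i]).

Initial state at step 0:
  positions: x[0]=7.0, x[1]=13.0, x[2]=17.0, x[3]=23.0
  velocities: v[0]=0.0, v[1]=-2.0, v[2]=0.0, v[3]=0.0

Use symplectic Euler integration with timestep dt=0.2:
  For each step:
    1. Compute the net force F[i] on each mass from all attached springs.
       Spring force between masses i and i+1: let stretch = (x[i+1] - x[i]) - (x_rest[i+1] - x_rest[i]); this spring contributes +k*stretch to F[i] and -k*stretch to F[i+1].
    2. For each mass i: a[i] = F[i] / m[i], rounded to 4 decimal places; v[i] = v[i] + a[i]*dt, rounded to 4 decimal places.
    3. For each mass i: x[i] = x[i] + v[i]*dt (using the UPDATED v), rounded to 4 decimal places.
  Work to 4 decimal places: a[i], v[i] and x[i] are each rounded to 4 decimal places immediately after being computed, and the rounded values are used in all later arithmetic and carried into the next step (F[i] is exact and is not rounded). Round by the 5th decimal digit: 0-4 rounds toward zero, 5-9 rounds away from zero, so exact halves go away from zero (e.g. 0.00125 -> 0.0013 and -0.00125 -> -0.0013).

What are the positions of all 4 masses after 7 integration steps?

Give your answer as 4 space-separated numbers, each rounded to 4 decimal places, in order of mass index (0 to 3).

Step 0: x=[7.0000 13.0000 17.0000 23.0000] v=[0.0000 -2.0000 0.0000 0.0000]
Step 1: x=[7.0000 12.5200 17.0800 23.0000] v=[0.0000 -2.4000 0.4000 0.0000]
Step 2: x=[6.9808 12.0016 17.2144 23.0032] v=[-0.0960 -2.5920 0.6720 0.0160]
Step 3: x=[6.9224 11.4909 17.3718 23.0148] v=[-0.2918 -2.5536 0.7872 0.0582]
Step 4: x=[6.8068 11.0327 17.5197 23.0407] v=[-0.5781 -2.2911 0.7396 0.1296]
Step 5: x=[6.6202 10.6649 17.6290 23.0858] v=[-0.9329 -1.8389 0.5464 0.2254]
Step 6: x=[6.3554 10.4139 17.6780 23.1526] v=[-1.3240 -1.2550 0.2449 0.3340]
Step 7: x=[6.0129 10.2911 17.6554 23.2404] v=[-1.7123 -0.6139 -0.1130 0.4391]

Answer: 6.0129 10.2911 17.6554 23.2404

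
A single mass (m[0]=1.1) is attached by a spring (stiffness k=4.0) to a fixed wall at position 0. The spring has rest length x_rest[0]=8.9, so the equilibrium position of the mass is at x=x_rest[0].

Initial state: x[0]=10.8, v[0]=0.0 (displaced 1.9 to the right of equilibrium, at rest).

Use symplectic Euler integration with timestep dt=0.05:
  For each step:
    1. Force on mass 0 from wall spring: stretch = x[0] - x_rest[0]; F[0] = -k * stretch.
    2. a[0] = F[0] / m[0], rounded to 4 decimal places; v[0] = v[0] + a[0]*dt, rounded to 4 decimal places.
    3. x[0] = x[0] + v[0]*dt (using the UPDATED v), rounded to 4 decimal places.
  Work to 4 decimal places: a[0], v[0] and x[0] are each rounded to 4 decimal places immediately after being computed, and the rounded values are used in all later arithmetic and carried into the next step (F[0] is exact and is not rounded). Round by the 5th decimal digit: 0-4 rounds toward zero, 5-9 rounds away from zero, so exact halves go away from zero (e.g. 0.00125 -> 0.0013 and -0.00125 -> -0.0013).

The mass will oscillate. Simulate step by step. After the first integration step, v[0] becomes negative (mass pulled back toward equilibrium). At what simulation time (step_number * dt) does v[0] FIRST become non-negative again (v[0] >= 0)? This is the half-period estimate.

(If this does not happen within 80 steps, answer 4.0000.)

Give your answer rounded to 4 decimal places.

Answer: 1.6500

Derivation:
Step 0: x=[10.8000] v=[0.0000]
Step 1: x=[10.7827] v=[-0.3455]
Step 2: x=[10.7483] v=[-0.6878]
Step 3: x=[10.6971] v=[-1.0239]
Step 4: x=[10.6296] v=[-1.3506]
Step 5: x=[10.5463] v=[-1.6651]
Step 6: x=[10.4481] v=[-1.9644]
Step 7: x=[10.3358] v=[-2.2459]
Step 8: x=[10.2105] v=[-2.5070]
Step 9: x=[10.0732] v=[-2.7453]
Step 10: x=[9.9253] v=[-2.9586]
Step 11: x=[9.7681] v=[-3.1450]
Step 12: x=[9.6030] v=[-3.3028]
Step 13: x=[9.4315] v=[-3.4306]
Step 14: x=[9.2551] v=[-3.5272]
Step 15: x=[9.0755] v=[-3.5918]
Step 16: x=[8.8943] v=[-3.6237]
Step 17: x=[8.7132] v=[-3.6227]
Step 18: x=[8.5338] v=[-3.5887]
Step 19: x=[8.3577] v=[-3.5221]
Step 20: x=[8.1865] v=[-3.4235]
Step 21: x=[8.0218] v=[-3.2938]
Step 22: x=[7.8651] v=[-3.1341]
Step 23: x=[7.7178] v=[-2.9459]
Step 24: x=[7.5813] v=[-2.7310]
Step 25: x=[7.4567] v=[-2.4912]
Step 26: x=[7.3453] v=[-2.2288]
Step 27: x=[7.2480] v=[-1.9461]
Step 28: x=[7.1657] v=[-1.6457]
Step 29: x=[7.0992] v=[-1.3304]
Step 30: x=[7.0491] v=[-1.0030]
Step 31: x=[7.0158] v=[-0.6665]
Step 32: x=[6.9996] v=[-0.3239]
Step 33: x=[7.0007] v=[0.0216]
First v>=0 after going negative at step 33, time=1.6500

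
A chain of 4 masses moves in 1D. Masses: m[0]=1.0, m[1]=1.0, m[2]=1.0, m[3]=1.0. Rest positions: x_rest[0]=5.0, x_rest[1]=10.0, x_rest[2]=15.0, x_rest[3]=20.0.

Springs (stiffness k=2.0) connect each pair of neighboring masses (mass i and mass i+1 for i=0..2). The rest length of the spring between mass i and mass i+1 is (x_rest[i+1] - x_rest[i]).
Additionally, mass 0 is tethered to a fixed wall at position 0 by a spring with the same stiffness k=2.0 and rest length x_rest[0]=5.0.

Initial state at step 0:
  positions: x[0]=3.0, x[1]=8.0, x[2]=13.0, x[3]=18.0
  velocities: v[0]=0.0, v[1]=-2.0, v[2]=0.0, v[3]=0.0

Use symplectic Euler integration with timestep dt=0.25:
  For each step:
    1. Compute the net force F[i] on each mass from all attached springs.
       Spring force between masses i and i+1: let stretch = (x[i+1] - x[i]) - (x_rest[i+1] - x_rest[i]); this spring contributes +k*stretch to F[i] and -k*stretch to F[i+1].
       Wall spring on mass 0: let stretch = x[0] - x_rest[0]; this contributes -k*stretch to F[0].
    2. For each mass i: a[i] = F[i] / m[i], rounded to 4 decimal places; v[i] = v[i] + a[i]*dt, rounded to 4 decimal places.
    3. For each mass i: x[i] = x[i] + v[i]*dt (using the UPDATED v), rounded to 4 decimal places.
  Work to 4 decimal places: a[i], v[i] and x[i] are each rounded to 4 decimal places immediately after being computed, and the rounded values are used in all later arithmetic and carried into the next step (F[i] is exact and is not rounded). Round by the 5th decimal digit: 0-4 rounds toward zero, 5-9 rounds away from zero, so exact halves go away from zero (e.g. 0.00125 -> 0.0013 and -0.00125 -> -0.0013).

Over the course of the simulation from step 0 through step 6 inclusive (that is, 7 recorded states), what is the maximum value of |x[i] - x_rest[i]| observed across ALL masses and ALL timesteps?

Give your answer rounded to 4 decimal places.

Step 0: x=[3.0000 8.0000 13.0000 18.0000] v=[0.0000 -2.0000 0.0000 0.0000]
Step 1: x=[3.2500 7.5000 13.0000 18.0000] v=[1.0000 -2.0000 0.0000 0.0000]
Step 2: x=[3.6250 7.1563 12.9375 18.0000] v=[1.5000 -1.3750 -0.2500 0.0000]
Step 3: x=[3.9883 7.0938 12.7852 17.9922] v=[1.4532 -0.2501 -0.6094 -0.0313]
Step 4: x=[4.2413 7.3545 12.5723 17.9585] v=[1.0118 1.0429 -0.8516 -0.1348]
Step 5: x=[4.3533 7.8783 12.3805 17.8765] v=[0.4478 2.0952 -0.7674 -0.3279]
Step 6: x=[4.3617 8.5243 12.3129 17.7325] v=[0.0337 2.5838 -0.2705 -0.5759]
Max displacement = 2.9062

Answer: 2.9062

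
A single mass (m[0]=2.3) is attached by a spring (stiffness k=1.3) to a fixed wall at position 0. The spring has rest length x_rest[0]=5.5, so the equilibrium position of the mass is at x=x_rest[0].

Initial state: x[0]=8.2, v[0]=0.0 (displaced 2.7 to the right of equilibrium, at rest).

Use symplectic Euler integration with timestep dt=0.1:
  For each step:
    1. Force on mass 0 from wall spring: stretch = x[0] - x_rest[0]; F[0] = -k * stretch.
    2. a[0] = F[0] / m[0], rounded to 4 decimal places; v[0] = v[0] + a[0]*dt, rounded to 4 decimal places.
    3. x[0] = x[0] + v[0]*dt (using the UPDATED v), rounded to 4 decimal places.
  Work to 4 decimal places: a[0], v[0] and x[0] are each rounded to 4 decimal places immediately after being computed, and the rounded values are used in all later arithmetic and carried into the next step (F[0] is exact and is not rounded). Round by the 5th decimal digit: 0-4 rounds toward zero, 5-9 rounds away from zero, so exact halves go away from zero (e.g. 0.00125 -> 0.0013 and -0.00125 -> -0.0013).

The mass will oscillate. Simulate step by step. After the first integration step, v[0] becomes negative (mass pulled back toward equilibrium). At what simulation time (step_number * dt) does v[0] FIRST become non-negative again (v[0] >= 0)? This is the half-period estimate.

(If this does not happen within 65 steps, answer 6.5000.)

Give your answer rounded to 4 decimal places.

Step 0: x=[8.2000] v=[0.0000]
Step 1: x=[8.1847] v=[-0.1526]
Step 2: x=[8.1543] v=[-0.3043]
Step 3: x=[8.1089] v=[-0.4543]
Step 4: x=[8.0487] v=[-0.6018]
Step 5: x=[7.9741] v=[-0.7459]
Step 6: x=[7.8855] v=[-0.8857]
Step 7: x=[7.7835] v=[-1.0205]
Step 8: x=[7.6685] v=[-1.1496]
Step 9: x=[7.5413] v=[-1.2722]
Step 10: x=[7.4025] v=[-1.3876]
Step 11: x=[7.2530] v=[-1.4951]
Step 12: x=[7.0936] v=[-1.5942]
Step 13: x=[6.9252] v=[-1.6843]
Step 14: x=[6.7487] v=[-1.7649]
Step 15: x=[6.5652] v=[-1.8355]
Step 16: x=[6.3756] v=[-1.8957]
Step 17: x=[6.1811] v=[-1.9452]
Step 18: x=[5.9827] v=[-1.9837]
Step 19: x=[5.7816] v=[-2.0110]
Step 20: x=[5.5789] v=[-2.0269]
Step 21: x=[5.3758] v=[-2.0314]
Step 22: x=[5.1734] v=[-2.0244]
Step 23: x=[4.9728] v=[-2.0059]
Step 24: x=[4.7752] v=[-1.9761]
Step 25: x=[4.5817] v=[-1.9351]
Step 26: x=[4.3934] v=[-1.8832]
Step 27: x=[4.2113] v=[-1.8207]
Step 28: x=[4.0365] v=[-1.7479]
Step 29: x=[3.8700] v=[-1.6652]
Step 30: x=[3.7127] v=[-1.5731]
Step 31: x=[3.5655] v=[-1.4721]
Step 32: x=[3.4292] v=[-1.3628]
Step 33: x=[3.3046] v=[-1.2458]
Step 34: x=[3.1924] v=[-1.1217]
Step 35: x=[3.0933] v=[-0.9913]
Step 36: x=[3.0078] v=[-0.8553]
Step 37: x=[2.9364] v=[-0.7144]
Step 38: x=[2.8795] v=[-0.5695]
Step 39: x=[2.8374] v=[-0.4214]
Step 40: x=[2.8103] v=[-0.2709]
Step 41: x=[2.7984] v=[-0.1189]
Step 42: x=[2.8018] v=[0.0338]
First v>=0 after going negative at step 42, time=4.2000

Answer: 4.2000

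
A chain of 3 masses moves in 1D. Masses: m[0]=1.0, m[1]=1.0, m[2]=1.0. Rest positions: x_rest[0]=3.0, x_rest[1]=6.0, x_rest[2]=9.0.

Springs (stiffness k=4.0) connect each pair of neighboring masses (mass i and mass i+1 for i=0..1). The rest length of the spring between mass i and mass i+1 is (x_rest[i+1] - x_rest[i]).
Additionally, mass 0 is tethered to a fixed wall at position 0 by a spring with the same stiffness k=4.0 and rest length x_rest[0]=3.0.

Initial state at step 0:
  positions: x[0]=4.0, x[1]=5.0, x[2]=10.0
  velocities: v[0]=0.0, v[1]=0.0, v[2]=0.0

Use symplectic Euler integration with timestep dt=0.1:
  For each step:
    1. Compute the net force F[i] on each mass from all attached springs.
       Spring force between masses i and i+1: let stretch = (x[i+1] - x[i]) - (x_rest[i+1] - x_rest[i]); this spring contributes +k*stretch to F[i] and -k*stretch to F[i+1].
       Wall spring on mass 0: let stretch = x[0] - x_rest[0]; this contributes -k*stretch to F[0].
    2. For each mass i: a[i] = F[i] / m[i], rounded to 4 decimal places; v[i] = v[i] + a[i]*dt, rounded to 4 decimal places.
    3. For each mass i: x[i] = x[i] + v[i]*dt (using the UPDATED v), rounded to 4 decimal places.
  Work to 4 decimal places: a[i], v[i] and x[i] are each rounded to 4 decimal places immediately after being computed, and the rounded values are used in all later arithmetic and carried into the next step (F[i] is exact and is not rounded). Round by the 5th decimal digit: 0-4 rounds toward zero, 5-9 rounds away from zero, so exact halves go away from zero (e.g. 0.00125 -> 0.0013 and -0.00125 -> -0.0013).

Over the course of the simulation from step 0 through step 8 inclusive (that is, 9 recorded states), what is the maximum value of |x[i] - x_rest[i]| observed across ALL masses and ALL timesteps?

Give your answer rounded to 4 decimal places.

Answer: 1.4739

Derivation:
Step 0: x=[4.0000 5.0000 10.0000] v=[0.0000 0.0000 0.0000]
Step 1: x=[3.8800 5.1600 9.9200] v=[-1.2000 1.6000 -0.8000]
Step 2: x=[3.6560 5.4592 9.7696] v=[-2.2400 2.9920 -1.5040]
Step 3: x=[3.3579 5.8587 9.5668] v=[-2.9811 3.9949 -2.0282]
Step 4: x=[3.0255 6.3065 9.3357] v=[-3.3239 4.4778 -2.3114]
Step 5: x=[2.7033 6.7442 9.1034] v=[-3.2217 4.3771 -2.3231]
Step 6: x=[2.4346 7.1146 8.8967] v=[-2.6867 3.7044 -2.0668]
Step 7: x=[2.2558 7.3691 8.7387] v=[-1.7885 2.5452 -1.5796]
Step 8: x=[2.1913 7.4739 8.6460] v=[-0.6455 1.0477 -0.9274]
Max displacement = 1.4739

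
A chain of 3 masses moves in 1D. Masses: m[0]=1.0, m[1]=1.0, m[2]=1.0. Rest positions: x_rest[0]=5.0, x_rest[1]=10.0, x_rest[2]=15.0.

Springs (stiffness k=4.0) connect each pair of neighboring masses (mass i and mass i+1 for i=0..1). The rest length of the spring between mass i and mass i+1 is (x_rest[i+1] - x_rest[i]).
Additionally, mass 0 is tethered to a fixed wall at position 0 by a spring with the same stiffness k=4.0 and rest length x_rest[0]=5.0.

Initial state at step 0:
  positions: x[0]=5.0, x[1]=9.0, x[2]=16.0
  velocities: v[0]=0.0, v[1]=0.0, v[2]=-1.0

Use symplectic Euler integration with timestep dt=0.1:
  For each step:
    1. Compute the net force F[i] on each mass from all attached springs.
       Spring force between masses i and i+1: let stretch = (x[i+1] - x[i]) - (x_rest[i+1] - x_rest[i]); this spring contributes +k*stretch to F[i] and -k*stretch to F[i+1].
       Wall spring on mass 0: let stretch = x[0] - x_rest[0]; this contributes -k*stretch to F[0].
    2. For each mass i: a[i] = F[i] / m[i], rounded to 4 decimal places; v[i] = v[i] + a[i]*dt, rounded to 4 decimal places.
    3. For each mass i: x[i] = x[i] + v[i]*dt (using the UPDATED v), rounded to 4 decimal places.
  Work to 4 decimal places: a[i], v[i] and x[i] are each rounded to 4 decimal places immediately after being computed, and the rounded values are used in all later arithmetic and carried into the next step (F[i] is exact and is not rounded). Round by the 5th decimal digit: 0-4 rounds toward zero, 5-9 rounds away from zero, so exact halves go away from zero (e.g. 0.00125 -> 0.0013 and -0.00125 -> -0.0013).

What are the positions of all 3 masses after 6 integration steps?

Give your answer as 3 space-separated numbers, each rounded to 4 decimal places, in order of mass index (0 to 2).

Answer: 4.6173 10.5375 14.3327

Derivation:
Step 0: x=[5.0000 9.0000 16.0000] v=[0.0000 0.0000 -1.0000]
Step 1: x=[4.9600 9.1200 15.8200] v=[-0.4000 1.2000 -1.8000]
Step 2: x=[4.8880 9.3416 15.5720] v=[-0.7200 2.2160 -2.4800]
Step 3: x=[4.7986 9.6343 15.2748] v=[-0.8938 2.9267 -2.9722]
Step 4: x=[4.7107 9.9592 14.9520] v=[-0.8790 3.2486 -3.2284]
Step 5: x=[4.6443 10.2738 14.6295] v=[-0.6639 3.1463 -3.2255]
Step 6: x=[4.6173 10.5375 14.3327] v=[-0.2698 2.6368 -2.9678]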